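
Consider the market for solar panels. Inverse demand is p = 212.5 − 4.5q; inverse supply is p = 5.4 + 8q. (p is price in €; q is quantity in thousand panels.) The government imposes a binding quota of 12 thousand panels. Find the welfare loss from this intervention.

€130.42 thousand

Competitive equilibrium: 212.5 − 4.5q = 5.4 + 8q → q* = 16.568, p* = 137.944.
At q = 12: demand price = 212.5 − 4.5·12 = 158.5; supply price = 5.4 + 8·12 = 101.4.
Δq = 16.568 − 12 = 4.568; wedge = 158.5 − 101.4 = 57.1.
Deadweight loss = ½ × 4.568 × 57.1 = €130.42 thousand.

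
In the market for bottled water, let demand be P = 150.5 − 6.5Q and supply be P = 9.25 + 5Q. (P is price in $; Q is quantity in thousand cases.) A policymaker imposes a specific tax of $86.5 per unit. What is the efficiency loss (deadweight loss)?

Competitive equilibrium: 150.5 − 6.5Q = 9.25 + 5Q → Q* = 12.28261, P* = 70.66304.
With the tax, the buyer price exceeds the seller price by 86.5: (150.5 − 6.5Q) − (9.25 + 5Q) = 86.5 → Q' = 4.76087.
ΔQ = 12.28261 − 4.76087 = 7.52174; the wedge equals the tax, 86.5.
The triangle = ½ × 7.52174 × 86.5 = $325.32 thousand.

$325.32 thousand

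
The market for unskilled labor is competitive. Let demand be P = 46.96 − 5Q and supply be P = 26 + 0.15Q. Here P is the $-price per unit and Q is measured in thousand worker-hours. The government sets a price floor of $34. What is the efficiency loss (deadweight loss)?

$5.62 thousand

Competitive equilibrium: 46.96 − 5Q = 26 + 0.15Q → Q* = 4.0699, P* = 26.6105.
At the floor P = 34, quantity demanded = (46.96 − 34)/5 = 2.592.
Sellers' marginal cost at Q' = 2.592: 26 + 0.15·2.592 = 26.3888.
ΔQ = 4.0699 − 2.592 = 1.4779; wedge = 34 − 26.3888 = 7.6112.
DWL = ½ × 1.4779 × 7.6112 = $5.62 thousand.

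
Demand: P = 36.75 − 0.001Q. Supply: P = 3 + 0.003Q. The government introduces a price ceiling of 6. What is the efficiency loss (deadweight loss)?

Competitive equilibrium: 36.75 − 0.001Q = 3 + 0.003Q → Q* = 8437.5, P* = 28.3125.
At the ceiling P = 6, quantity supplied = (6 − 3)/0.003 = 1000.
Willingness to pay at Q' = 1000: 36.75 − 0.001·1000 = 35.75.
ΔQ = 8437.5 − 1000 = 7437.5; wedge = 35.75 − 6 = 29.75.
Welfare loss = ½ × 7437.5 × 29.75 = 110632.81.

110632.81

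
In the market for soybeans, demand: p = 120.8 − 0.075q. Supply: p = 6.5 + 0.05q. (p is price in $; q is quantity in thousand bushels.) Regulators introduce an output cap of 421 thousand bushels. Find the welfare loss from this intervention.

Competitive equilibrium: 120.8 − 0.075q = 6.5 + 0.05q → q* = 914.4, p* = 52.22.
At q = 421: demand price = 120.8 − 0.075·421 = 89.225; supply price = 6.5 + 0.05·421 = 27.55.
Δq = 914.4 − 421 = 493.4; wedge = 89.225 − 27.55 = 61.675.
DWL = ½ × 493.4 × 61.675 = $15215.22 thousand.

$15215.22 thousand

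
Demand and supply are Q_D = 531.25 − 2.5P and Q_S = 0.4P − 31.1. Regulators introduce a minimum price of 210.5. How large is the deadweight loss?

2493.11

In inverse form: demand P = 212.5 − 0.4Q, supply P = 77.75 + 2.5Q.
Competitive equilibrium: 212.5 − 0.4Q = 77.75 + 2.5Q → Q* = 46.4655, P* = 193.9138.
At the floor P = 210.5, quantity demanded = (212.5 − 210.5)/0.4 = 5.
Sellers' marginal cost at Q' = 5: 77.75 + 2.5·5 = 90.25.
ΔQ = 46.4655 − 5 = 41.4655; wedge = 210.5 − 90.25 = 120.25.
The triangle = ½ × 41.4655 × 120.25 = 2493.11.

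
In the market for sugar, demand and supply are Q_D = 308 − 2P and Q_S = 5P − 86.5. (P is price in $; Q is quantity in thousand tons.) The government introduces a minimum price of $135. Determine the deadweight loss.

$8658.58 thousand

In inverse form: demand P = 154 − 0.5Q, supply P = 17.3 + 0.2Q.
Competitive equilibrium: 154 − 0.5Q = 17.3 + 0.2Q → Q* = 195.2857, P* = 56.3571.
At the floor P = 135, quantity demanded = (154 − 135)/0.5 = 38.
Sellers' marginal cost at Q' = 38: 17.3 + 0.2·38 = 24.9.
ΔQ = 195.2857 − 38 = 157.2857; wedge = 135 − 24.9 = 110.1.
The triangle = ½ × 157.2857 × 110.1 = $8658.58 thousand.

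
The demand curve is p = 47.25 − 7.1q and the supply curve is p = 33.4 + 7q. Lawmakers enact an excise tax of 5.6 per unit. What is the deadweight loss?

1.11

Competitive equilibrium: 47.25 − 7.1q = 33.4 + 7q → q* = 0.9823, p* = 40.2759.
With the tax, the buyer price exceeds the seller price by 5.6: (47.25 − 7.1q) − (33.4 + 7q) = 5.6 → q' = 0.5851.
Δq = 0.9823 − 0.5851 = 0.3972; the wedge equals the tax, 5.6.
Deadweight loss = ½ × 0.3972 × 5.6 = 1.11.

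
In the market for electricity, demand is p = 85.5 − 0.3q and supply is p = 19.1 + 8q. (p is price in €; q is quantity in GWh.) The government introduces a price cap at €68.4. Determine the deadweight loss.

Competitive equilibrium: 85.5 − 0.3q = 19.1 + 8q → q* = 8, p* = 83.1.
At the ceiling p = 68.4, quantity supplied = (68.4 − 19.1)/8 = 6.1625.
Willingness to pay at q' = 6.1625: 85.5 − 0.3·6.1625 = 83.6513.
Δq = 8 − 6.1625 = 1.8375; wedge = 83.6513 − 68.4 = 15.2513.
The triangle = ½ × 1.8375 × 15.2513 = €14.01.

€14.01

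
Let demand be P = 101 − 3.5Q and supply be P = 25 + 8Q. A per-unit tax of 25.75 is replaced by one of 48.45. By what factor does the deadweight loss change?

3.540

Competitive equilibrium: 101 − 3.5Q = 25 + 8Q → Q* = 6.6087, P* = 77.8696.
For a per-unit tax t: ΔQ = t/11.5, so DWL = ½·t·(t/11.5) = t²/23.
At t = 25.75: DWL = 28.829. At t = 48.45: DWL = 102.061.
Ratio = (48.45/25.75)² = 3.540.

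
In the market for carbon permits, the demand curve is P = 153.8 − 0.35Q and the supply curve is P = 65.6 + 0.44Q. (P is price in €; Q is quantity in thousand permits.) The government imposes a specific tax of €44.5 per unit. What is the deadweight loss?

Competitive equilibrium: 153.8 − 0.35Q = 65.6 + 0.44Q → Q* = 111.6456, P* = 114.7241.
With the tax, the buyer price exceeds the seller price by 44.5: (153.8 − 0.35Q) − (65.6 + 0.44Q) = 44.5 → Q' = 55.3165.
ΔQ = 111.6456 − 55.3165 = 56.3291; the wedge equals the tax, 44.5.
DWL = ½ × 56.3291 × 44.5 = €1253.32 thousand.

€1253.32 thousand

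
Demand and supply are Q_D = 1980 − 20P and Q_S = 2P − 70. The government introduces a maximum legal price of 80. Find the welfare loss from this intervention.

In inverse form: demand P = 99 − 0.05Q, supply P = 35 + 0.5Q.
Competitive equilibrium: 99 − 0.05Q = 35 + 0.5Q → Q* = 116.3636, P* = 93.1818.
At the ceiling P = 80, quantity supplied = (80 − 35)/0.5 = 90.
Willingness to pay at Q' = 90: 99 − 0.05·90 = 94.5.
ΔQ = 116.3636 − 90 = 26.3636; wedge = 94.5 − 80 = 14.5.
Welfare loss = ½ × 26.3636 × 14.5 = 191.14.

191.14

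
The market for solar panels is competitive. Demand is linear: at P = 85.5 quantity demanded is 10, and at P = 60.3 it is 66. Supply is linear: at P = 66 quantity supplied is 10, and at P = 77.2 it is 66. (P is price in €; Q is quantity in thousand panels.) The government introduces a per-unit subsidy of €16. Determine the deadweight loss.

€196.92 thousand

Demand slope = (60.3 − 85.5)/(66 − 10) = −0.45, so P = 90 − 0.45Q.
Supply slope = (77.2 − 66)/(66 − 10) = 0.2, so P = 64 + 0.2Q.
Competitive equilibrium: 90 − 0.45Q = 64 + 0.2Q → Q* = 40, P* = 72.
The subsidy lowers effective supply by 16: P = 48 + 0.2Q.
New quantity: 90 − 0.45Q = 48 + 0.2Q → Q' = 64.6154.
Overproduction ΔQ = 64.6154 − 40 = 24.6154; wedge = subsidy = 16.
The triangle = ½ × 24.6154 × 16 = €196.92 thousand.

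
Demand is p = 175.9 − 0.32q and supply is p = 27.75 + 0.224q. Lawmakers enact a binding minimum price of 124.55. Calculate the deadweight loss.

3403.80

Competitive equilibrium: 175.9 − 0.32q = 27.75 + 0.224q → q* = 272.3346, p* = 88.7529.
At the floor p = 124.55, quantity demanded = (175.9 − 124.55)/0.32 = 160.4688.
Sellers' marginal cost at q' = 160.4688: 27.75 + 0.224·160.4688 = 63.695.
Δq = 272.3346 − 160.4688 = 111.8658; wedge = 124.55 − 63.695 = 60.855.
Deadweight loss = ½ × 111.8658 × 60.855 = 3403.80.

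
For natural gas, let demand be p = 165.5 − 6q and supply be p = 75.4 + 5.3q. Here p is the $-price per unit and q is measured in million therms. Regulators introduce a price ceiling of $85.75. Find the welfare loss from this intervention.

Competitive equilibrium: 165.5 − 6q = 75.4 + 5.3q → q* = 7.9735, p* = 117.6593.
At the ceiling p = 85.75, quantity supplied = (85.75 − 75.4)/5.3 = 1.9528.
Willingness to pay at q' = 1.9528: 165.5 − 6·1.9528 = 153.7832.
Δq = 7.9735 − 1.9528 = 6.0207; wedge = 153.7832 − 85.75 = 68.0332.
Welfare loss = ½ × 6.0207 × 68.0332 = $204.80 million.

$204.80 million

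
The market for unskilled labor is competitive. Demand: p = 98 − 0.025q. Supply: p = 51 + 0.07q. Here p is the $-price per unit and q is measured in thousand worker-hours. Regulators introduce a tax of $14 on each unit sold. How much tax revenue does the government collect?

Competitive equilibrium: 98 − 0.025q = 51 + 0.07q → q* = 494.7368, p* = 85.6316.
With the tax, the buyer price exceeds the seller price by 14: (98 − 0.025q) − (51 + 0.07q) = 14 → q' = 347.3684.
Tax revenue = 14 × 347.3684 = $4863.16 thousand.

$4863.16 thousand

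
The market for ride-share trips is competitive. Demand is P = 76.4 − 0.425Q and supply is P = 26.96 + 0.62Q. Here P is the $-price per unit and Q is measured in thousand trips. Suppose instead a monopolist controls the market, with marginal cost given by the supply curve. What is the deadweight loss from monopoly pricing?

$97.76 thousand

Competitive equilibrium: 76.4 − 0.425Q = 26.96 + 0.62Q → Q* = 47.311, P* = 56.2928.
Marginal revenue: MR = 76.4 − 0.85Q. Set MR = MC: 76.4 − 0.85Q = 26.96 + 0.62Q → Q_m = 33.6327.
Price P_m = 76.4 − 0.425·33.6327 = 62.1061; MC(Q_m) = 26.96 + 0.62·33.6327 = 47.8123.
Competitive Q* = 47.311, so ΔQ = 13.6783; wedge = 62.1061 − 47.8123 = 14.2938.
Deadweight loss = ½ × 13.6783 × 14.2938 = $97.76 thousand.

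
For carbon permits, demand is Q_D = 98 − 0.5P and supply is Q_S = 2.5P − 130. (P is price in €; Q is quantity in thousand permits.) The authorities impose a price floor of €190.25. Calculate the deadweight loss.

In inverse form: demand P = 196 − 2Q, supply P = 52 + 0.4Q.
Competitive equilibrium: 196 − 2Q = 52 + 0.4Q → Q* = 60, P* = 76.
At the floor P = 190.25, quantity demanded = (196 − 190.25)/2 = 2.875.
Sellers' marginal cost at Q' = 2.875: 52 + 0.4·2.875 = 53.15.
ΔQ = 60 − 2.875 = 57.125; wedge = 190.25 − 53.15 = 137.1.
DWL = ½ × 57.125 × 137.1 = €3915.92 thousand.

€3915.92 thousand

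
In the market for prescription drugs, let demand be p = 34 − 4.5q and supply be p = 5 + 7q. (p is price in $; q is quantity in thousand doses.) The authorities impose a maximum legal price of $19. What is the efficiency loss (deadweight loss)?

Competitive equilibrium: 34 − 4.5q = 5 + 7q → q* = 2.5217, p* = 22.6522.
At the ceiling p = 19, quantity supplied = (19 − 5)/7 = 2.
Willingness to pay at q' = 2: 34 − 4.5·2 = 25.
Δq = 2.5217 − 2 = 0.5217; wedge = 25 − 19 = 6.
Deadweight loss = ½ × 0.5217 × 6 = $1.57 thousand.

$1.57 thousand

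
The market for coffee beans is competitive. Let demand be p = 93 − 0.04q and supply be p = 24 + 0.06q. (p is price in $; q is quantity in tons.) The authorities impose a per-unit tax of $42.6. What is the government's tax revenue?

$11246.40

Competitive equilibrium: 93 − 0.04q = 24 + 0.06q → q* = 690, p* = 65.4.
With the tax, the buyer price exceeds the seller price by 42.6: (93 − 0.04q) − (24 + 0.06q) = 42.6 → q' = 264.
Tax revenue = 42.6 × 264 = $11246.40.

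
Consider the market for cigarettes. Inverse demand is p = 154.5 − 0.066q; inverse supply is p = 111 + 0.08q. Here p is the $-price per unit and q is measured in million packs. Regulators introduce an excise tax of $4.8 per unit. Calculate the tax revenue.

$1272.33 million

Competitive equilibrium: 154.5 − 0.066q = 111 + 0.08q → q* = 297.9452, p* = 134.8356.
With the tax, the buyer price exceeds the seller price by 4.8: (154.5 − 0.066q) − (111 + 0.08q) = 4.8 → q' = 265.0685.
Tax revenue = 4.8 × 265.0685 = $1272.33 million.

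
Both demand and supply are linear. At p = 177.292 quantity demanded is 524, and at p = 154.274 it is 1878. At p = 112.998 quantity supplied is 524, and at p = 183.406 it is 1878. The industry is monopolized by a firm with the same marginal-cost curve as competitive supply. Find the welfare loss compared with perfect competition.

Demand slope = (154.274 − 177.292)/(1878 − 524) = −0.017, so p = 186.2 − 0.017q.
Supply slope = (183.406 − 112.998)/(1878 − 524) = 0.052, so p = 85.75 + 0.052q.
Competitive equilibrium: 186.2 − 0.017q = 85.75 + 0.052q → q* = 1455.7971, p* = 161.4514.
Marginal revenue: MR = 186.2 − 0.034q. Set MR = MC: 186.2 − 0.034q = 85.75 + 0.052q → q_m = 1168.0233.
Price p_m = 186.2 − 0.017·1168.0233 = 166.3436; MC(q_m) = 85.75 + 0.052·1168.0233 = 146.4872.
Competitive q* = 1455.7971, so Δq = 287.7738; wedge = 166.3436 − 146.4872 = 19.8564.
The triangle = ½ × 287.7738 × 19.8564 = 2857.08.

2857.08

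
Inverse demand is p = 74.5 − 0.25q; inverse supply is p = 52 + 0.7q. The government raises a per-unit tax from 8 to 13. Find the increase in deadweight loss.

Competitive equilibrium: 74.5 − 0.25q = 52 + 0.7q → q* = 23.6842, p* = 68.5789.
For a per-unit tax t: Δq = t/0.95, so DWL = ½·t·(t/0.95) = t²/1.9.
At t = 8: DWL = 33.684. At t = 13: DWL = 88.947.
Increase = 88.947 − 33.684 = 55.26.

55.26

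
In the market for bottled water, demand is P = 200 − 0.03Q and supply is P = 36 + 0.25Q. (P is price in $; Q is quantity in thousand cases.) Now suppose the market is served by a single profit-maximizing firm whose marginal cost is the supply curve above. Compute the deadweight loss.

Competitive equilibrium: 200 − 0.03Q = 36 + 0.25Q → Q* = 585.7143, P* = 182.4286.
Marginal revenue: MR = 200 − 0.06Q. Set MR = MC: 200 − 0.06Q = 36 + 0.25Q → Q_m = 529.0323.
Price P_m = 200 − 0.03·529.0323 = 184.129; MC(Q_m) = 36 + 0.25·529.0323 = 168.2581.
Competitive Q* = 585.7143, so ΔQ = 56.682; wedge = 184.129 − 168.2581 = 15.8709.
Deadweight loss = ½ × 56.682 × 15.8709 = $449.80 thousand.

$449.80 thousand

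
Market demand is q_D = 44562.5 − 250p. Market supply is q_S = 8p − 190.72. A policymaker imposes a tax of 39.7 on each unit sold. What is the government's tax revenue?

In inverse form: demand p = 178.25 − 0.004q, supply p = 23.84 + 0.125q.
Competitive equilibrium: 178.25 − 0.004q = 23.84 + 0.125q → q* = 1196.9767, p* = 173.4621.
With the tax, the buyer price exceeds the seller price by 39.7: (178.25 − 0.004q) − (23.84 + 0.125q) = 39.7 → q' = 889.2248.
Tax revenue = 39.7 × 889.2248 = 35302.22.

35302.22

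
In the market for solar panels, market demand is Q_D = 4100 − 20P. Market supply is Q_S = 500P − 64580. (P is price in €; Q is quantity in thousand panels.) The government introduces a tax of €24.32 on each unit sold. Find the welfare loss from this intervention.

In inverse form: demand P = 205 − 0.05Q, supply P = 129.16 + 0.002Q.
Competitive equilibrium: 205 − 0.05Q = 129.16 + 0.002Q → Q* = 1458.4615, P* = 132.0769.
With the tax, the buyer price exceeds the seller price by 24.32: (205 − 0.05Q) − (129.16 + 0.002Q) = 24.32 → Q' = 990.7692.
ΔQ = 1458.4615 − 990.7692 = 467.6923; the wedge equals the tax, 24.32.
DWL = ½ × 467.6923 × 24.32 = €5687.14 thousand.

€5687.14 thousand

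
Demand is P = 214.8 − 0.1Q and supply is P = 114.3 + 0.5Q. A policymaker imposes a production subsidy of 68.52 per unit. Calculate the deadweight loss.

3912.492

Competitive equilibrium: 214.8 − 0.1Q = 114.3 + 0.5Q → Q* = 167.5, P* = 198.05.
The subsidy lowers effective supply by 68.52: P = 45.78 + 0.5Q.
New quantity: 214.8 − 0.1Q = 45.78 + 0.5Q → Q' = 281.7.
Overproduction ΔQ = 281.7 − 167.5 = 114.2; wedge = subsidy = 68.52.
Welfare loss = ½ × 114.2 × 68.52 = 3912.492.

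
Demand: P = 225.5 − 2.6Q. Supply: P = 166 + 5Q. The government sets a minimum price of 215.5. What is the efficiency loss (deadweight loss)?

Competitive equilibrium: 225.5 − 2.6Q = 166 + 5Q → Q* = 7.8289, P* = 205.1447.
At the floor P = 215.5, quantity demanded = (225.5 − 215.5)/2.6 = 3.8462.
Sellers' marginal cost at Q' = 3.8462: 166 + 5·3.8462 = 185.231.
ΔQ = 7.8289 − 3.8462 = 3.9827; wedge = 215.5 − 185.231 = 30.269.
The triangle = ½ × 3.9827 × 30.269 = 60.28.

60.28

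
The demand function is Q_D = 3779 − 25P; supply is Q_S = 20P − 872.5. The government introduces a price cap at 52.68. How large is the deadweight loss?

46244.49

In inverse form: demand P = 151.16 − 0.04Q, supply P = 43.625 + 0.05Q.
Competitive equilibrium: 151.16 − 0.04Q = 43.625 + 0.05Q → Q* = 1194.8333, P* = 103.3667.
At the ceiling P = 52.68, quantity supplied = (52.68 − 43.625)/0.05 = 181.1.
Willingness to pay at Q' = 181.1: 151.16 − 0.04·181.1 = 143.916.
ΔQ = 1194.8333 − 181.1 = 1013.7333; wedge = 143.916 − 52.68 = 91.236.
Welfare loss = ½ × 1013.7333 × 91.236 = 46244.49.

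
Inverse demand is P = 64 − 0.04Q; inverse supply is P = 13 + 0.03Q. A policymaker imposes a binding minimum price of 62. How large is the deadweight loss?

16116.07

Competitive equilibrium: 64 − 0.04Q = 13 + 0.03Q → Q* = 728.5714, P* = 34.8571.
At the floor P = 62, quantity demanded = (64 − 62)/0.04 = 50.
Sellers' marginal cost at Q' = 50: 13 + 0.03·50 = 14.5.
ΔQ = 728.5714 − 50 = 678.5714; wedge = 62 − 14.5 = 47.5.
DWL = ½ × 678.5714 × 47.5 = 16116.07.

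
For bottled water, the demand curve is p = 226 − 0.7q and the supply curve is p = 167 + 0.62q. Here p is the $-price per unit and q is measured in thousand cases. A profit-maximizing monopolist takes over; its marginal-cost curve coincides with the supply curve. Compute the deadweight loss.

Competitive equilibrium: 226 − 0.7q = 167 + 0.62q → q* = 44.697, p* = 194.7121.
Marginal revenue: MR = 226 − 1.4q. Set MR = MC: 226 − 1.4q = 167 + 0.62q → q_m = 29.2079.
Price p_m = 226 − 0.7·29.2079 = 205.5545; MC(q_m) = 167 + 0.62·29.2079 = 185.1089.
Competitive q* = 44.697, so Δq = 15.4891; wedge = 205.5545 − 185.1089 = 20.4456.
The triangle = ½ × 15.4891 × 20.4456 = $158.34 thousand.

$158.34 thousand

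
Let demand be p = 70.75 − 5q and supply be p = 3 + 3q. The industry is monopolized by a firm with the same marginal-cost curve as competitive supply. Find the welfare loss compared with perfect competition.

Competitive equilibrium: 70.75 − 5q = 3 + 3q → q* = 8.4688, p* = 28.4063.
Marginal revenue: MR = 70.75 − 10q. Set MR = MC: 70.75 − 10q = 3 + 3q → q_m = 5.2115.
Price p_m = 70.75 − 5·5.2115 = 44.6925; MC(q_m) = 3 + 3·5.2115 = 18.6345.
Competitive q* = 8.4688, so Δq = 3.2573; wedge = 44.6925 − 18.6345 = 26.058.
Welfare loss = ½ × 3.2573 × 26.058 = 42.44.

42.44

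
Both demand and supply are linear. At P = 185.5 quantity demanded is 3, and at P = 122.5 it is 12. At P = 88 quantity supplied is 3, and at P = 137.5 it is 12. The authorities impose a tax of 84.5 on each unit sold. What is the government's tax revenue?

341.38

Demand slope = (122.5 − 185.5)/(12 − 3) = −7, so P = 206.5 − 7Q.
Supply slope = (137.5 − 88)/(12 − 3) = 5.5, so P = 71.5 + 5.5Q.
Competitive equilibrium: 206.5 − 7Q = 71.5 + 5.5Q → Q* = 10.8, P* = 130.9.
With the tax, the buyer price exceeds the seller price by 84.5: (206.5 − 7Q) − (71.5 + 5.5Q) = 84.5 → Q' = 4.04.
Tax revenue = 84.5 × 4.04 = 341.38.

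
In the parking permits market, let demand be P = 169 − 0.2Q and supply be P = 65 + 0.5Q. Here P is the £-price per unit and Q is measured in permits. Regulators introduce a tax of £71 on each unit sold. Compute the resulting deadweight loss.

Competitive equilibrium: 169 − 0.2Q = 65 + 0.5Q → Q* = 148.5714, P* = 139.2857.
With the tax, the buyer price exceeds the seller price by 71: (169 − 0.2Q) − (65 + 0.5Q) = 71 → Q' = 47.1429.
ΔQ = 148.5714 − 47.1429 = 101.4285; the wedge equals the tax, 71.
DWL = ½ × 101.4285 × 71 = £3600.71.

£3600.71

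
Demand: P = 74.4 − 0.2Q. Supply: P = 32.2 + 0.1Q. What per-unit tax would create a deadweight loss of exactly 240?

12

Competitive equilibrium: 74.4 − 0.2Q = 32.2 + 0.1Q → Q* = 140.6667, P* = 46.2667.
A tax t gives ΔQ = t/0.3 and wedge t, so DWL = t²/0.6.
t²/0.6 = 240 → t² = 144 → t = 12.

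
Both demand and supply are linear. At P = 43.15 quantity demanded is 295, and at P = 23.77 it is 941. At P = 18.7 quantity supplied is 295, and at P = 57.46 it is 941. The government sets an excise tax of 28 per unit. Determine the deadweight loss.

4355.56

Demand slope = (23.77 − 43.15)/(941 − 295) = −0.03, so P = 52 − 0.03Q.
Supply slope = (57.46 − 18.7)/(941 − 295) = 0.06, so P = 1 + 0.06Q.
Competitive equilibrium: 52 − 0.03Q = 1 + 0.06Q → Q* = 566.6667, P* = 35.
With the tax, the buyer price exceeds the seller price by 28: (52 − 0.03Q) − (1 + 0.06Q) = 28 → Q' = 255.5556.
ΔQ = 566.6667 − 255.5556 = 311.1111; the wedge equals the tax, 28.
Deadweight loss = ½ × 311.1111 × 28 = 4355.56.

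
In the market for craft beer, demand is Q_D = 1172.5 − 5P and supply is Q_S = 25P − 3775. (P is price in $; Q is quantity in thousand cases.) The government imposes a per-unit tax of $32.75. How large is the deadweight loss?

In inverse form: demand P = 234.5 − 0.2Q, supply P = 151 + 0.04Q.
Competitive equilibrium: 234.5 − 0.2Q = 151 + 0.04Q → Q* = 347.9167, P* = 164.9167.
With the tax, the buyer price exceeds the seller price by 32.75: (234.5 − 0.2Q) − (151 + 0.04Q) = 32.75 → Q' = 211.4583.
ΔQ = 347.9167 − 211.4583 = 136.4584; the wedge equals the tax, 32.75.
DWL = ½ × 136.4584 × 32.75 = $2234.51 thousand.

$2234.51 thousand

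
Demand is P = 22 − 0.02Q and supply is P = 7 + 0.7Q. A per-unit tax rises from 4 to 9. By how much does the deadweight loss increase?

Competitive equilibrium: 22 − 0.02Q = 7 + 0.7Q → Q* = 20.8333, P* = 21.5833.
For a per-unit tax t: ΔQ = t/0.72, so DWL = ½·t·(t/0.72) = t²/1.44.
At t = 4: DWL = 11.111. At t = 9: DWL = 56.25.
Increase = 56.25 − 11.111 = 45.14.

45.14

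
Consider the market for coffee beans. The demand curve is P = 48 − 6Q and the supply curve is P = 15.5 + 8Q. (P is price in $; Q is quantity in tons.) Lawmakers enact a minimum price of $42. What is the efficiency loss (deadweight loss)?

Competitive equilibrium: 48 − 6Q = 15.5 + 8Q → Q* = 2.3214, P* = 34.0714.
At the floor P = 42, quantity demanded = (48 − 42)/6 = 1.
Sellers' marginal cost at Q' = 1: 15.5 + 8·1 = 23.5.
ΔQ = 2.3214 − 1 = 1.3214; wedge = 42 − 23.5 = 18.5.
Welfare loss = ½ × 1.3214 × 18.5 = $12.22.

$12.22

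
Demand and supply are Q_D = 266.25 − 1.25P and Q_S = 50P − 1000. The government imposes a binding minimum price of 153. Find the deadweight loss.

10544.05

In inverse form: demand P = 213 − 0.8Q, supply P = 20 + 0.02Q.
Competitive equilibrium: 213 − 0.8Q = 20 + 0.02Q → Q* = 235.36585, P* = 24.70732.
At the floor P = 153, quantity demanded = (213 − 153)/0.8 = 75.
Sellers' marginal cost at Q' = 75: 20 + 0.02·75 = 21.5.
ΔQ = 235.36585 − 75 = 160.36585; wedge = 153 − 21.5 = 131.5.
DWL = ½ × 160.36585 × 131.5 = 10544.05.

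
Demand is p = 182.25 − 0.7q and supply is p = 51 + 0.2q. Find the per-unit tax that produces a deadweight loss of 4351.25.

88.5

Competitive equilibrium: 182.25 − 0.7q = 51 + 0.2q → q* = 145.8333, p* = 80.1667.
A tax t gives Δq = t/0.9 and wedge t, so DWL = t²/1.8.
t²/1.8 = 4351.25 → t² = 7832.25 → t = 88.5.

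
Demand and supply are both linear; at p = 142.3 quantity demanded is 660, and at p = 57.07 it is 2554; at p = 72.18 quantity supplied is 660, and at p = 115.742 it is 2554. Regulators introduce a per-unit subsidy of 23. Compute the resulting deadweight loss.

Demand slope = (57.07 − 142.3)/(2554 − 660) = −0.045, so p = 172 − 0.045q.
Supply slope = (115.742 − 72.18)/(2554 − 660) = 0.023, so p = 57 + 0.023q.
Competitive equilibrium: 172 − 0.045q = 57 + 0.023q → q* = 1691.1765, p* = 95.8971.
The subsidy lowers effective supply by 23: p = 34 + 0.023q.
New quantity: 172 − 0.045q = 34 + 0.023q → q' = 2029.4118.
Overproduction Δq = 2029.4118 − 1691.1765 = 338.2353; wedge = subsidy = 23.
Deadweight loss = ½ × 338.2353 × 23 = 3889.71.

3889.71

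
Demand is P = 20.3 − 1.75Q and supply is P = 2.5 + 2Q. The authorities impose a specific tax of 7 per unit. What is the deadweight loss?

Competitive equilibrium: 20.3 − 1.75Q = 2.5 + 2Q → Q* = 4.7467, P* = 11.9933.
With the tax, the buyer price exceeds the seller price by 7: (20.3 − 1.75Q) − (2.5 + 2Q) = 7 → Q' = 2.88.
ΔQ = 4.7467 − 2.88 = 1.8667; the wedge equals the tax, 7.
The triangle = ½ × 1.8667 × 7 = 6.53.

6.53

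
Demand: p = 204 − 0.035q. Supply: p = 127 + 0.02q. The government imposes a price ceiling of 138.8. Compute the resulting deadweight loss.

Competitive equilibrium: 204 − 0.035q = 127 + 0.02q → q* = 1400, p* = 155.
At the ceiling p = 138.8, quantity supplied = (138.8 − 127)/0.02 = 590.
Willingness to pay at q' = 590: 204 − 0.035·590 = 183.35.
Δq = 1400 − 590 = 810; wedge = 183.35 − 138.8 = 44.55.
Deadweight loss = ½ × 810 × 44.55 = 18042.75.

18042.75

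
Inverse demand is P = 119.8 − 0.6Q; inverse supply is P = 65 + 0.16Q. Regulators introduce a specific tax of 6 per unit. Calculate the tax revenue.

Competitive equilibrium: 119.8 − 0.6Q = 65 + 0.16Q → Q* = 72.1053, P* = 76.5368.
With the tax, the buyer price exceeds the seller price by 6: (119.8 − 0.6Q) − (65 + 0.16Q) = 6 → Q' = 64.2105.
Tax revenue = 6 × 64.2105 = 385.26.

385.26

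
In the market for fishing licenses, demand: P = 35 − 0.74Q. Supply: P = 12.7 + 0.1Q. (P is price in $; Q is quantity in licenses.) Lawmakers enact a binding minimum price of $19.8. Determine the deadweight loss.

$15.16

Competitive equilibrium: 35 − 0.74Q = 12.7 + 0.1Q → Q* = 26.5476, P* = 15.3548.
At the floor P = 19.8, quantity demanded = (35 − 19.8)/0.74 = 20.5405.
Sellers' marginal cost at Q' = 20.5405: 12.7 + 0.1·20.5405 = 14.7541.
ΔQ = 26.5476 − 20.5405 = 6.0071; wedge = 19.8 − 14.7541 = 5.0459.
Deadweight loss = ½ × 6.0071 × 5.0459 = $15.16.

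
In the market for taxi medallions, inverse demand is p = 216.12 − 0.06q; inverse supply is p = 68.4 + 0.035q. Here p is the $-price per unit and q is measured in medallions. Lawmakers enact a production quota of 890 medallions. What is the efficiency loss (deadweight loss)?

Competitive equilibrium: 216.12 − 0.06q = 68.4 + 0.035q → q* = 1554.9474, p* = 122.8232.
At q = 890: demand price = 216.12 − 0.06·890 = 162.72; supply price = 68.4 + 0.035·890 = 99.55.
Δq = 1554.9474 − 890 = 664.9474; wedge = 162.72 − 99.55 = 63.17.
The triangle = ½ × 664.9474 × 63.17 = $21002.36.

$21002.36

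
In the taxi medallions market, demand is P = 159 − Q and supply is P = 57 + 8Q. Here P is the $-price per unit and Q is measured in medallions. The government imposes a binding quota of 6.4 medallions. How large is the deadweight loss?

$109.52

Competitive equilibrium: 159 − Q = 57 + 8Q → Q* = 11.3333, P* = 147.6667.
At Q = 6.4: demand price = 159 − 1·6.4 = 152.6; supply price = 57 + 8·6.4 = 108.2.
ΔQ = 11.3333 − 6.4 = 4.9333; wedge = 152.6 − 108.2 = 44.4.
Welfare loss = ½ × 4.9333 × 44.4 = $109.52.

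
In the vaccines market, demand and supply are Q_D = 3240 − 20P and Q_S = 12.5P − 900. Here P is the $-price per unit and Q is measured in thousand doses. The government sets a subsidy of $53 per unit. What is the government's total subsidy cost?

$58300 thousand

In inverse form: demand P = 162 − 0.05Q, supply P = 72 + 0.08Q.
Competitive equilibrium: 162 − 0.05Q = 72 + 0.08Q → Q* = 692.3077, P* = 127.3846.
The subsidy lowers effective supply by 53: P = 19 + 0.08Q.
New quantity: 162 − 0.05Q = 19 + 0.08Q → Q' = 1100.
Total subsidy cost = 53 × 1100 = $58300 thousand.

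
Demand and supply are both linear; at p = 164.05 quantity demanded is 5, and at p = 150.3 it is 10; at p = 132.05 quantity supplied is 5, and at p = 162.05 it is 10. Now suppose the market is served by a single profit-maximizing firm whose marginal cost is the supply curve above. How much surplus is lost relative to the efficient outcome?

18.75

Demand slope = (150.3 − 164.05)/(10 − 5) = −2.75, so p = 177.8 − 2.75q.
Supply slope = (162.05 − 132.05)/(10 − 5) = 6, so p = 102.05 + 6q.
Competitive equilibrium: 177.8 − 2.75q = 102.05 + 6q → q* = 8.6571, p* = 153.9929.
Marginal revenue: MR = 177.8 − 5.5q. Set MR = MC: 177.8 − 5.5q = 102.05 + 6q → q_m = 6.587.
Price p_m = 177.8 − 2.75·6.587 = 159.6858; MC(q_m) = 102.05 + 6·6.587 = 141.572.
Competitive q* = 8.6571, so Δq = 2.0701; wedge = 159.6858 − 141.572 = 18.1138.
Deadweight loss = ½ × 2.0701 × 18.1138 = 18.75.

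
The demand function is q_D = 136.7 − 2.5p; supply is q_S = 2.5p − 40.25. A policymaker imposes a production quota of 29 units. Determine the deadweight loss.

147.84

In inverse form: demand p = 54.68 − 0.4q, supply p = 16.1 + 0.4q.
Competitive equilibrium: 54.68 − 0.4q = 16.1 + 0.4q → q* = 48.225, p* = 35.39.
At q = 29: demand price = 54.68 − 0.4·29 = 43.08; supply price = 16.1 + 0.4·29 = 27.7.
Δq = 48.225 − 29 = 19.225; wedge = 43.08 − 27.7 = 15.38.
DWL = ½ × 19.225 × 15.38 = 147.84.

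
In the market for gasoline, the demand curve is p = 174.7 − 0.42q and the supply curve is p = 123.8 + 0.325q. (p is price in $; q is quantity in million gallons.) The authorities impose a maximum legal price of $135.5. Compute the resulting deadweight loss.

$389.16 million

Competitive equilibrium: 174.7 − 0.42q = 123.8 + 0.325q → q* = 68.3221, p* = 146.0047.
At the ceiling p = 135.5, quantity supplied = (135.5 − 123.8)/0.325 = 36.
Willingness to pay at q' = 36: 174.7 − 0.42·36 = 159.58.
Δq = 68.3221 − 36 = 32.3221; wedge = 159.58 − 135.5 = 24.08.
Deadweight loss = ½ × 32.3221 × 24.08 = $389.16 million.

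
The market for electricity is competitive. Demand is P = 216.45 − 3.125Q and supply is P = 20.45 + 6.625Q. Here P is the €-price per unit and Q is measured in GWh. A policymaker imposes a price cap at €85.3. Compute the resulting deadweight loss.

Competitive equilibrium: 216.45 − 3.125Q = 20.45 + 6.625Q → Q* = 20.1026, P* = 153.6295.
At the ceiling P = 85.3, quantity supplied = (85.3 − 20.45)/6.625 = 9.7887.
Willingness to pay at Q' = 9.7887: 216.45 − 3.125·9.7887 = 185.8603.
ΔQ = 20.1026 − 9.7887 = 10.3139; wedge = 185.8603 − 85.3 = 100.5603.
Deadweight loss = ½ × 10.3139 × 100.5603 = €518.58.

€518.58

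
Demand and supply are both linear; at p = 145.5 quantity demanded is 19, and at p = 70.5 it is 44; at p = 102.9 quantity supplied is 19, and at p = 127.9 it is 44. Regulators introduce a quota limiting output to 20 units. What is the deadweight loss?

Demand slope = (70.5 − 145.5)/(44 − 19) = −3, so p = 202.5 − 3q.
Supply slope = (127.9 − 102.9)/(44 − 19) = 1, so p = 83.9 + q.
Competitive equilibrium: 202.5 − 3q = 83.9 + q → q* = 29.65, p* = 113.55.
At q = 20: demand price = 202.5 − 3·20 = 142.5; supply price = 83.9 + 1·20 = 103.9.
Δq = 29.65 − 20 = 9.65; wedge = 142.5 − 103.9 = 38.6.
The triangle = ½ × 9.65 × 38.6 = 186.245.

186.245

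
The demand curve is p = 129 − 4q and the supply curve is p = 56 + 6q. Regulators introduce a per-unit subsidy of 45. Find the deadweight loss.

101.25

Competitive equilibrium: 129 − 4q = 56 + 6q → q* = 7.3, p* = 99.8.
The subsidy lowers effective supply by 45: p = 11 + 6q.
New quantity: 129 − 4q = 11 + 6q → q' = 11.8.
Overproduction Δq = 11.8 − 7.3 = 4.5; wedge = subsidy = 45.
Deadweight loss = ½ × 4.5 × 45 = 101.25.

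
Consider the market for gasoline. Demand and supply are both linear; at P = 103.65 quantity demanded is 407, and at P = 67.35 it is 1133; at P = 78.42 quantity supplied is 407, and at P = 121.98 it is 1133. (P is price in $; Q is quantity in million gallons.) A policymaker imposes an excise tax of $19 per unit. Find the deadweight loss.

Demand slope = (67.35 − 103.65)/(1133 − 407) = −0.05, so P = 124 − 0.05Q.
Supply slope = (121.98 − 78.42)/(1133 − 407) = 0.06, so P = 54 + 0.06Q.
Competitive equilibrium: 124 − 0.05Q = 54 + 0.06Q → Q* = 636.3636, P* = 92.1818.
With the tax, the buyer price exceeds the seller price by 19: (124 − 0.05Q) − (54 + 0.06Q) = 19 → Q' = 463.6364.
ΔQ = 636.3636 − 463.6364 = 172.7272; the wedge equals the tax, 19.
Deadweight loss = ½ × 172.7272 × 19 = $1640.91 million.

$1640.91 million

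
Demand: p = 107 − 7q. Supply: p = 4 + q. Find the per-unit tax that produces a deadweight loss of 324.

72

Competitive equilibrium: 107 − 7q = 4 + q → q* = 12.875, p* = 16.875.
A tax t gives Δq = t/8 and wedge t, so DWL = t²/16.
t²/16 = 324 → t² = 5184 → t = 72.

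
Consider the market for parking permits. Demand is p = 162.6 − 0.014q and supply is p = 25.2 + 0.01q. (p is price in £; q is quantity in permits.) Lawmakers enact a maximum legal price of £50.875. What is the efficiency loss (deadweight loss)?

Competitive equilibrium: 162.6 − 0.014q = 25.2 + 0.01q → q* = 5725, p* = 82.45.
At the ceiling p = 50.875, quantity supplied = (50.875 − 25.2)/0.01 = 2567.5.
Willingness to pay at q' = 2567.5: 162.6 − 0.014·2567.5 = 126.655.
Δq = 5725 − 2567.5 = 3157.5; wedge = 126.655 − 50.875 = 75.78.
Welfare loss = ½ × 3157.5 × 75.78 = £119637.675.

£119637.675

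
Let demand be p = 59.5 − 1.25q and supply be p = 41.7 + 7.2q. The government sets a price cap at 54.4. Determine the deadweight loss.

Competitive equilibrium: 59.5 − 1.25q = 41.7 + 7.2q → q* = 2.1065, p* = 56.8669.
At the ceiling p = 54.4, quantity supplied = (54.4 − 41.7)/7.2 = 1.7639.
Willingness to pay at q' = 1.7639: 59.5 − 1.25·1.7639 = 57.2951.
Δq = 2.1065 − 1.7639 = 0.3426; wedge = 57.2951 − 54.4 = 2.8951.
Welfare loss = ½ × 0.3426 × 2.8951 = 0.50.

0.50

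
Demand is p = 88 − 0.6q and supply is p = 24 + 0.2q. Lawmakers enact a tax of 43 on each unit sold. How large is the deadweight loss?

Competitive equilibrium: 88 − 0.6q = 24 + 0.2q → q* = 80, p* = 40.
With the tax, the buyer price exceeds the seller price by 43: (88 − 0.6q) − (24 + 0.2q) = 43 → q' = 26.25.
Δq = 80 − 26.25 = 53.75; the wedge equals the tax, 43.
The triangle = ½ × 53.75 × 43 = 1155.625.

1155.625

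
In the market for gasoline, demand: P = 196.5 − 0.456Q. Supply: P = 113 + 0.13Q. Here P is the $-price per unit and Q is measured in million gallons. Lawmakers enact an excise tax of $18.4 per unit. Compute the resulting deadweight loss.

Competitive equilibrium: 196.5 − 0.456Q = 113 + 0.13Q → Q* = 142.4915, P* = 131.5239.
With the tax, the buyer price exceeds the seller price by 18.4: (196.5 − 0.456Q) − (113 + 0.13Q) = 18.4 → Q' = 111.0922.
ΔQ = 142.4915 − 111.0922 = 31.3993; the wedge equals the tax, 18.4.
Deadweight loss = ½ × 31.3993 × 18.4 = $288.87 million.

$288.87 million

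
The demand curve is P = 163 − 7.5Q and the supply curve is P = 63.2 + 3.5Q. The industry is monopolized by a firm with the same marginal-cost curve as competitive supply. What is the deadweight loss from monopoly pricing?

Competitive equilibrium: 163 − 7.5Q = 63.2 + 3.5Q → Q* = 9.0727, P* = 94.9545.
Marginal revenue: MR = 163 − 15Q. Set MR = MC: 163 − 15Q = 63.2 + 3.5Q → Q_m = 5.3946.
Price P_m = 163 − 7.5·5.3946 = 122.5405; MC(Q_m) = 63.2 + 3.5·5.3946 = 82.0811.
Competitive Q* = 9.0727, so ΔQ = 3.6781; wedge = 122.5405 − 82.0811 = 40.4594.
The triangle = ½ × 3.6781 × 40.4594 = 74.41.

74.41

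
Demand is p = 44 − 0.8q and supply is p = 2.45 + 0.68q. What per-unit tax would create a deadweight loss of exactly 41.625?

Competitive equilibrium: 44 − 0.8q = 2.45 + 0.68q → q* = 28.0743, p* = 21.5405.
A tax t gives Δq = t/1.48 and wedge t, so DWL = t²/2.96.
t²/2.96 = 41.625 → t² = 123.21 → t = 11.1.

11.1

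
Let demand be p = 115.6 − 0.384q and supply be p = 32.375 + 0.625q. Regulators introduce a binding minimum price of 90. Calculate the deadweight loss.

126.20

Competitive equilibrium: 115.6 − 0.384q = 32.375 + 0.625q → q* = 82.4827, p* = 83.9267.
At the floor p = 90, quantity demanded = (115.6 − 90)/0.384 = 66.6667.
Sellers' marginal cost at q' = 66.6667: 32.375 + 0.625·66.6667 = 74.0417.
Δq = 82.4827 − 66.6667 = 15.816; wedge = 90 − 74.0417 = 15.9583.
Welfare loss = ½ × 15.816 × 15.9583 = 126.20.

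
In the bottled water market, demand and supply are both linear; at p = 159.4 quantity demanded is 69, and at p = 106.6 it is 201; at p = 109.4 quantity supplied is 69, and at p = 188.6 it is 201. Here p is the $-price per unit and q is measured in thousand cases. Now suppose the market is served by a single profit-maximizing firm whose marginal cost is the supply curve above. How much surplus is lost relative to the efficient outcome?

$578 thousand

Demand slope = (106.6 − 159.4)/(201 − 69) = −0.4, so p = 187 − 0.4q.
Supply slope = (188.6 − 109.4)/(201 − 69) = 0.6, so p = 68 + 0.6q.
Competitive equilibrium: 187 − 0.4q = 68 + 0.6q → q* = 119, p* = 139.4.
Marginal revenue: MR = 187 − 0.8q. Set MR = MC: 187 − 0.8q = 68 + 0.6q → q_m = 85.
Price p_m = 187 − 0.4·85 = 153; MC(q_m) = 68 + 0.6·85 = 119.
Competitive q* = 119, so Δq = 34; wedge = 153 − 119 = 34.
Welfare loss = ½ × 34 × 34 = $578 thousand.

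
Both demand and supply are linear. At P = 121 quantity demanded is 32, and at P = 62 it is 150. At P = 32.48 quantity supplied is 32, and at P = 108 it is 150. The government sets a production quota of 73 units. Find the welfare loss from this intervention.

765.60

Demand slope = (62 − 121)/(150 − 32) = −0.5, so P = 137 − 0.5Q.
Supply slope = (108 − 32.48)/(150 − 32) = 0.64, so P = 12 + 0.64Q.
Competitive equilibrium: 137 − 0.5Q = 12 + 0.64Q → Q* = 109.6491, P* = 82.1754.
At Q = 73: demand price = 137 − 0.5·73 = 100.5; supply price = 12 + 0.64·73 = 58.72.
ΔQ = 109.6491 − 73 = 36.6491; wedge = 100.5 − 58.72 = 41.78.
DWL = ½ × 36.6491 × 41.78 = 765.60.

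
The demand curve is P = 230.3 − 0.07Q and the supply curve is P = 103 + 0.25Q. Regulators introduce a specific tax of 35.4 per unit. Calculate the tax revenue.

Competitive equilibrium: 230.3 − 0.07Q = 103 + 0.25Q → Q* = 397.8125, P* = 202.4531.
With the tax, the buyer price exceeds the seller price by 35.4: (230.3 − 0.07Q) − (103 + 0.25Q) = 35.4 → Q' = 287.1875.
Tax revenue = 35.4 × 287.1875 = 10166.44.

10166.44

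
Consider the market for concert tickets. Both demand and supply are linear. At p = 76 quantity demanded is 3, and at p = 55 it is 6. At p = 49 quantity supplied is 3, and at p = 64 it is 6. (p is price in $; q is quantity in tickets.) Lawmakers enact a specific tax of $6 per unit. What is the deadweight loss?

Demand slope = (55 − 76)/(6 − 3) = −7, so p = 97 − 7q.
Supply slope = (64 − 49)/(6 − 3) = 5, so p = 34 + 5q.
Competitive equilibrium: 97 − 7q = 34 + 5q → q* = 5.25, p* = 60.25.
With the tax, the buyer price exceeds the seller price by 6: (97 − 7q) − (34 + 5q) = 6 → q' = 4.75.
Δq = 5.25 − 4.75 = 0.5; the wedge equals the tax, 6.
DWL = ½ × 0.5 × 6 = $1.50.

$1.50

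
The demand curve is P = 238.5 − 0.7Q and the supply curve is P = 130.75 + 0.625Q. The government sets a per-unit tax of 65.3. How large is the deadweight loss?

Competitive equilibrium: 238.5 − 0.7Q = 130.75 + 0.625Q → Q* = 81.3208, P* = 181.5755.
With the tax, the buyer price exceeds the seller price by 65.3: (238.5 − 0.7Q) − (130.75 + 0.625Q) = 65.3 → Q' = 32.0377.
ΔQ = 81.3208 − 32.0377 = 49.2831; the wedge equals the tax, 65.3.
Welfare loss = ½ × 49.2831 × 65.3 = 1609.09.

1609.09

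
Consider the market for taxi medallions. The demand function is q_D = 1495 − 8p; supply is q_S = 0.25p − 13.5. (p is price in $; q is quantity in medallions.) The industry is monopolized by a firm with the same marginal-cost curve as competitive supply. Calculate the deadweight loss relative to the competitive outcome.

In inverse form: demand p = 186.875 − 0.125q, supply p = 54 + 4q.
Competitive equilibrium: 186.875 − 0.125q = 54 + 4q → q* = 32.2121, p* = 182.8485.
Marginal revenue: MR = 186.875 − 0.25q. Set MR = MC: 186.875 − 0.25q = 54 + 4q → q_m = 31.2647.
Price p_m = 186.875 − 0.125·31.2647 = 182.9669; MC(q_m) = 54 + 4·31.2647 = 179.0588.
Competitive q* = 32.2121, so Δq = 0.9474; wedge = 182.9669 − 179.0588 = 3.9081.
DWL = ½ × 0.9474 × 3.9081 = $1.85.

$1.85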